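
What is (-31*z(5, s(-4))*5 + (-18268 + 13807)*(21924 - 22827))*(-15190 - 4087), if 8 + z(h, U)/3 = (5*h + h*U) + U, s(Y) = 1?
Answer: -77447043876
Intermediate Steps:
z(h, U) = -24 + 3*U + 15*h + 3*U*h (z(h, U) = -24 + 3*((5*h + h*U) + U) = -24 + 3*((5*h + U*h) + U) = -24 + 3*(U + 5*h + U*h) = -24 + (3*U + 15*h + 3*U*h) = -24 + 3*U + 15*h + 3*U*h)
(-31*z(5, s(-4))*5 + (-18268 + 13807)*(21924 - 22827))*(-15190 - 4087) = (-31*(-24 + 3*1 + 15*5 + 3*1*5)*5 + (-18268 + 13807)*(21924 - 22827))*(-15190 - 4087) = (-31*(-24 + 3 + 75 + 15)*5 - 4461*(-903))*(-19277) = (-31*69*5 + 4028283)*(-19277) = (-2139*5 + 4028283)*(-19277) = (-10695 + 4028283)*(-19277) = 4017588*(-19277) = -77447043876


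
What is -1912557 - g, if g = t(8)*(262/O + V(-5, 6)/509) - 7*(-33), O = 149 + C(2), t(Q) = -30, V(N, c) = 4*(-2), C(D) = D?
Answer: -147011008392/76859 ≈ -1.9127e+6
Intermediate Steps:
V(N, c) = -8
O = 151 (O = 149 + 2 = 151)
g = 13789929/76859 (g = -30*(262/151 - 8/509) - 7*(-33) = -30*(262*(1/151) - 8*1/509) + 231 = -30*(262/151 - 8/509) + 231 = -30*132150/76859 + 231 = -3964500/76859 + 231 = 13789929/76859 ≈ 179.42)
-1912557 - g = -1912557 - 1*13789929/76859 = -1912557 - 13789929/76859 = -147011008392/76859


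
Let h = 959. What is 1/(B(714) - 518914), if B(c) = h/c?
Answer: -102/52929091 ≈ -1.9271e-6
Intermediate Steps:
B(c) = 959/c
1/(B(714) - 518914) = 1/(959/714 - 518914) = 1/(959*(1/714) - 518914) = 1/(137/102 - 518914) = 1/(-52929091/102) = -102/52929091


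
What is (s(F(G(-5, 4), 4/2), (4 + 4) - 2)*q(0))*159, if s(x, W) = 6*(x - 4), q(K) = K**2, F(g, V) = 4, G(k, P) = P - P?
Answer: 0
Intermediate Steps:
G(k, P) = 0
s(x, W) = -24 + 6*x (s(x, W) = 6*(-4 + x) = -24 + 6*x)
(s(F(G(-5, 4), 4/2), (4 + 4) - 2)*q(0))*159 = ((-24 + 6*4)*0**2)*159 = ((-24 + 24)*0)*159 = (0*0)*159 = 0*159 = 0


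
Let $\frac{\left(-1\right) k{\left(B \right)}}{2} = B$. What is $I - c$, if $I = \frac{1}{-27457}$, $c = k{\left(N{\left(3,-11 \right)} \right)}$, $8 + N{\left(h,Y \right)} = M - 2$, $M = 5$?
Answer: $- \frac{274571}{27457} \approx -10.0$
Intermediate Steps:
$N{\left(h,Y \right)} = -5$ ($N{\left(h,Y \right)} = -8 + \left(5 - 2\right) = -8 + 3 = -5$)
$k{\left(B \right)} = - 2 B$
$c = 10$ ($c = \left(-2\right) \left(-5\right) = 10$)
$I = - \frac{1}{27457} \approx -3.6421 \cdot 10^{-5}$
$I - c = - \frac{1}{27457} - 10 = - \frac{274571}{27457}$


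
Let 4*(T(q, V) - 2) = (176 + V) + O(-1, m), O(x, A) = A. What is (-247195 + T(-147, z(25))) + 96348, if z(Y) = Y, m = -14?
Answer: -603193/4 ≈ -1.5080e+5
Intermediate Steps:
T(q, V) = 85/2 + V/4 (T(q, V) = 2 + ((176 + V) - 14)/4 = 2 + (162 + V)/4 = 2 + (81/2 + V/4) = 85/2 + V/4)
(-247195 + T(-147, z(25))) + 96348 = (-247195 + (85/2 + (1/4)*25)) + 96348 = (-247195 + (85/2 + 25/4)) + 96348 = (-247195 + 195/4) + 96348 = -988585/4 + 96348 = -603193/4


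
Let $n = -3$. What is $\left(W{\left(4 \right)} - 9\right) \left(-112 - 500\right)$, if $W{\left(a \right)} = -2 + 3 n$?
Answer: $12240$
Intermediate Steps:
$W{\left(a \right)} = -11$ ($W{\left(a \right)} = -2 + 3 \left(-3\right) = -2 - 9 = -11$)
$\left(W{\left(4 \right)} - 9\right) \left(-112 - 500\right) = \left(-11 - 9\right) \left(-112 - 500\right) = \left(-20\right) \left(-612\right) = 12240$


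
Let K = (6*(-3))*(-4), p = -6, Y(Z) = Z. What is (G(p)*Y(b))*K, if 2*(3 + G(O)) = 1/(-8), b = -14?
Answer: 3087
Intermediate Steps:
G(O) = -49/16 (G(O) = -3 + (½)/(-8) = -3 + (½)*(-⅛) = -3 - 1/16 = -49/16)
K = 72 (K = -18*(-4) = 72)
(G(p)*Y(b))*K = -49/16*(-14)*72 = (343/8)*72 = 3087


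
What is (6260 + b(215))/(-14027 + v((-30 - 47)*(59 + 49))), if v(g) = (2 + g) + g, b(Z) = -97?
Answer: -6163/30657 ≈ -0.20103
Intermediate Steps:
v(g) = 2 + 2*g
(6260 + b(215))/(-14027 + v((-30 - 47)*(59 + 49))) = (6260 - 97)/(-14027 + (2 + 2*((-30 - 47)*(59 + 49)))) = 6163/(-14027 + (2 + 2*(-77*108))) = 6163/(-14027 + (2 + 2*(-8316))) = 6163/(-14027 + (2 - 16632)) = 6163/(-14027 - 16630) = 6163/(-30657) = 6163*(-1/30657) = -6163/30657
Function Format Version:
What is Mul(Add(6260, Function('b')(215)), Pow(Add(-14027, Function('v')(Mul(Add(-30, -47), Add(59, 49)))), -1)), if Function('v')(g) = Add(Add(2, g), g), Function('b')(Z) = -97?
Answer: Rational(-6163, 30657) ≈ -0.20103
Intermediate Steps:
Function('v')(g) = Add(2, Mul(2, g))
Mul(Add(6260, Function('b')(215)), Pow(Add(-14027, Function('v')(Mul(Add(-30, -47), Add(59, 49)))), -1)) = Mul(Add(6260, -97), Pow(Add(-14027, Add(2, Mul(2, Mul(Add(-30, -47), Add(59, 49))))), -1)) = Mul(6163, Pow(Add(-14027, Add(2, Mul(2, Mul(-77, 108)))), -1)) = Mul(6163, Pow(Add(-14027, Add(2, Mul(2, -8316))), -1)) = Mul(6163, Pow(Add(-14027, Add(2, -16632)), -1)) = Mul(6163, Pow(Add(-14027, -16630), -1)) = Mul(6163, Pow(-30657, -1)) = Mul(6163, Rational(-1, 30657)) = Rational(-6163, 30657)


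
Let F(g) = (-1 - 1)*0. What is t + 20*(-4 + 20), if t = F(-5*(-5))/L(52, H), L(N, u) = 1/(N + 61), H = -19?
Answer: 320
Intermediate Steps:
L(N, u) = 1/(61 + N)
F(g) = 0 (F(g) = -2*0 = 0)
t = 0 (t = 0/(1/(61 + 52)) = 0/(1/113) = 0*113 = 0)
t + 20*(-4 + 20) = 0 + 20*(-4 + 20) = 0 + 20*16 = 0 + 320 = 320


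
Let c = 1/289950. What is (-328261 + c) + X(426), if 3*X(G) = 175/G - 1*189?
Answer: -10138534186156/30879675 ≈ -3.2832e+5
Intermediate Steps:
c = 1/289950 ≈ 3.4489e-6
X(G) = -63 + 175/(3*G) (X(G) = (175/G - 1*189)/3 = (175/G - 189)/3 = (-189 + 175/G)/3 = -63 + 175/(3*G))
(-328261 + c) + X(426) = (-328261 + 1/289950) + (-63 + (175/3)/426) = -95179276949/289950 + (-63 + (175/3)*(1/426)) = -95179276949/289950 + (-63 + 175/1278) = -95179276949/289950 - 80339/1278 = -10138534186156/30879675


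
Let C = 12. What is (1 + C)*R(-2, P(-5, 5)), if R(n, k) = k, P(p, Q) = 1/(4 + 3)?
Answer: 13/7 ≈ 1.8571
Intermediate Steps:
P(p, Q) = 1/7
(1 + C)*R(-2, P(-5, 5)) = (1 + 12)*(1/7) = 13*(1/7) = 13/7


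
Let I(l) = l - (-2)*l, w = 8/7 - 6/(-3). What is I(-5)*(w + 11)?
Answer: -1485/7 ≈ -212.14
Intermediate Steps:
w = 22/7 (w = 8*(1/7) - 6*(-1/3) = 8/7 + 2 = 22/7 ≈ 3.1429)
I(l) = 3*l (I(l) = l + 2*l = 3*l)
I(-5)*(w + 11) = (3*(-5))*(22/7 + 11) = -15*99/7 = -1485/7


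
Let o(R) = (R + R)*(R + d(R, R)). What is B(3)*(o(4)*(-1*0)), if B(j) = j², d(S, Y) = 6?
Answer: 0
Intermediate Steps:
o(R) = 2*R*(6 + R) (o(R) = (R + R)*(R + 6) = (2*R)*(6 + R) = 2*R*(6 + R))
B(3)*(o(4)*(-1*0)) = 3²*((2*4*(6 + 4))*(-1*0)) = 9*((2*4*10)*0) = 9*(80*0) = 9*0 = 0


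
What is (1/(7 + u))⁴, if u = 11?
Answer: 1/104976 ≈ 9.5260e-6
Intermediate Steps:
(1/(7 + u))⁴ = (1/(7 + 11))⁴ = (1/18)⁴ = 1/104976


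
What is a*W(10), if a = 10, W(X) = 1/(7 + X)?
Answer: 10/17 ≈ 0.58823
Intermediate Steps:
a*W(10) = 10/(7 + 10) = 10/17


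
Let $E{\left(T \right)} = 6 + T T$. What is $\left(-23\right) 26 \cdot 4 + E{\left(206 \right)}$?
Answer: $40050$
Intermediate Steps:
$E{\left(T \right)} = 6 + T^{2}$
$\left(-23\right) 26 \cdot 4 + E{\left(206 \right)} = \left(-23\right) 26 \cdot 4 + \left(6 + 206^{2}\right) = \left(-598\right) 4 + \left(6 + 42436\right) = -2392 + 42442 = 40050$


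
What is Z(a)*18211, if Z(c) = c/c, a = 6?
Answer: 18211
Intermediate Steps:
Z(c) = 1
Z(a)*18211 = 1*18211 = 18211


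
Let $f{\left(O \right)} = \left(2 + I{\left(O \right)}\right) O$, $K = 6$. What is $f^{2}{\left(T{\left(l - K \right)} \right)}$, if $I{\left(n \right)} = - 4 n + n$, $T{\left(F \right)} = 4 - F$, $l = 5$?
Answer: $4225$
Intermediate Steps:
$I{\left(n \right)} = - 3 n$
$f{\left(O \right)} = O \left(2 - 3 O\right)$ ($f{\left(O \right)} = \left(2 - 3 O\right) O = O \left(2 - 3 O\right)$)
$f^{2}{\left(T{\left(l - K \right)} \right)} = \left(\left(4 - \left(5 - 6\right)\right) \left(2 - 3 \left(4 - \left(5 - 6\right)\right)\right)\right)^{2} = \left(\left(4 - -1\right) \left(2 - 3 \left(4 - -1\right)\right)\right)^{2} = \left(\left(4 + 1\right) \left(2 - 3 \left(4 + 1\right)\right)\right)^{2} = \left(5 \left(2 - 15\right)\right)^{2} = \left(5 \left(-13\right)\right)^{2} = \left(-65\right)^{2} = 4225$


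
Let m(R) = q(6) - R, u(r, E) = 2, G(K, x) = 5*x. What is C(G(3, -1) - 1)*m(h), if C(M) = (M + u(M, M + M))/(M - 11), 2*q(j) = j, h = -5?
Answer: 32/17 ≈ 1.8824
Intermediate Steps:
q(j) = j/2
C(M) = (2 + M)/(-11 + M) (C(M) = (M + 2)/(M - 11) = (2 + M)/(-11 + M))
m(R) = 3 - R (m(R) = (½)*6 - R = 3 - R)
C(G(3, -1) - 1)*m(h) = ((2 + (5*(-1) - 1))/(-11 + (5*(-1) - 1)))*(3 - 1*(-5)) = ((2 + (-5 - 1))/(-11 + (-5 - 1)))*(3 + 5) = ((2 - 6)/(-11 - 6))*8 = (-4/(-17))*8 = -1/17*(-4)*8 = (4/17)*8 = 32/17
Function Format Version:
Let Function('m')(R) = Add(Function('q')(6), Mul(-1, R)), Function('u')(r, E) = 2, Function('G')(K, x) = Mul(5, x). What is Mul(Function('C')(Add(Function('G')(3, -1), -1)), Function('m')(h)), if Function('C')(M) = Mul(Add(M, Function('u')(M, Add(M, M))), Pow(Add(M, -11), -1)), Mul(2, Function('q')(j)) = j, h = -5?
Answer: Rational(32, 17) ≈ 1.8824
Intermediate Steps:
Function('q')(j) = Mul(Rational(1, 2), j)
Function('C')(M) = Mul(Pow(Add(-11, M), -1), Add(2, M)) (Function('C')(M) = Mul(Add(M, 2), Pow(Add(M, -11), -1)) = Mul(Add(2, M), Pow(Add(-11, M), -1)) = Mul(Pow(Add(-11, M), -1), Add(2, M)))
Function('m')(R) = Add(3, Mul(-1, R)) (Function('m')(R) = Add(Mul(Rational(1, 2), 6), Mul(-1, R)) = Add(3, Mul(-1, R)))
Mul(Function('C')(Add(Function('G')(3, -1), -1)), Function('m')(h)) = Mul(Mul(Pow(Add(-11, Add(Mul(5, -1), -1)), -1), Add(2, Add(Mul(5, -1), -1))), Add(3, Mul(-1, -5))) = Mul(Mul(Pow(Add(-11, Add(-5, -1)), -1), Add(2, Add(-5, -1))), Add(3, 5)) = Mul(Mul(Pow(Add(-11, -6), -1), Add(2, -6)), 8) = Mul(Mul(Pow(-17, -1), -4), 8) = Mul(Mul(Rational(-1, 17), -4), 8) = Mul(Rational(4, 17), 8) = Rational(32, 17)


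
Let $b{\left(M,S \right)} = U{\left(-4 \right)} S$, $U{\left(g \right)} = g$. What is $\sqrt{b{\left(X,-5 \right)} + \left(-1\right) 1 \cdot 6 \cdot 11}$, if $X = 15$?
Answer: $i \sqrt{46} \approx 6.7823 i$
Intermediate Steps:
$b{\left(M,S \right)} = - 4 S$
$\sqrt{b{\left(X,-5 \right)} + \left(-1\right) 1 \cdot 6 \cdot 11} = \sqrt{\left(-4\right) \left(-5\right) + \left(-1\right) 1 \cdot 6 \cdot 11} = \sqrt{20 + \left(-1\right) 6 \cdot 11} = \sqrt{20 - 66} = \sqrt{-46} = i \sqrt{46}$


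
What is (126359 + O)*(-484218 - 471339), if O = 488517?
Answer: -587549065932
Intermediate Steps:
(126359 + O)*(-484218 - 471339) = (126359 + 488517)*(-484218 - 471339) = 614876*(-955557) = -587549065932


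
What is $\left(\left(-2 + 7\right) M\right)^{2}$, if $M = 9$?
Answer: $2025$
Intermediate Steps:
$\left(\left(-2 + 7\right) M\right)^{2} = \left(\left(-2 + 7\right) 9\right)^{2} = \left(5 \cdot 9\right)^{2} = 45^{2} = 2025$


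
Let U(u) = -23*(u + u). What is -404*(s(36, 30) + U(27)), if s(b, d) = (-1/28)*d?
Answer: 3515406/7 ≈ 5.0220e+5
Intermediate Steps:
U(u) = -46*u
s(b, d) = -d/28 (s(b, d) = (-1*1/28)*d = -d/28)
-404*(s(36, 30) + U(27)) = -404*(-1/28*30 - 46*27) = -404*(-15/14 - 1242) = -404*(-17403/14) = 3515406/7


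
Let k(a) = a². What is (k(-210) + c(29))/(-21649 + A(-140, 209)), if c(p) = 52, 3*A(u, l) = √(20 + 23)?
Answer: -4301309916/2109056383 - 66228*√43/2109056383 ≈ -2.0397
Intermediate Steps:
A(u, l) = √43/3 (A(u, l) = √(20 + 23)/3 = √43/3)
(k(-210) + c(29))/(-21649 + A(-140, 209)) = ((-210)² + 52)/(-21649 + √43/3) = (44100 + 52)/(-21649 + √43/3) = 44152/(-21649 + √43/3)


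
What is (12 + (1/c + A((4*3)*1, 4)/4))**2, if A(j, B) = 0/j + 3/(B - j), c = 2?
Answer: 157609/1024 ≈ 153.92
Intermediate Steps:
A(j, B) = 3/(B - j) (A(j, B) = 0 + 3/(B - j) = 3/(B - j))
(12 + (1/c + A((4*3)*1, 4)/4))**2 = (12 + (1/2 + (3/(4 - 4*3))/4))**2 = (12 + (1*(1/2) + (3/(4 - 12))*(1/4)))**2 = (12 + (1/2 + (3/(4 - 1*12))*(1/4)))**2 = (12 + (1/2 + (3/(4 - 12))*(1/4)))**2 = (12 + (1/2 + (3/(-8))*(1/4)))**2 = (12 + (1/2 + (3*(-1/8))*(1/4)))**2 = (12 + (1/2 - 3/8*1/4))**2 = (12 + (1/2 - 3/32))**2 = (12 + 13/32)**2 = (397/32)**2 = 157609/1024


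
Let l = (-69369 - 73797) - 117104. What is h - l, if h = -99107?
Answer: 161163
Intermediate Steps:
l = -260270 (l = -143166 - 117104 = -260270)
h - l = -99107 - 1*(-260270) = -99107 + 260270 = 161163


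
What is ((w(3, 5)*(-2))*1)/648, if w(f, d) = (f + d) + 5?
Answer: -13/324 ≈ -0.040123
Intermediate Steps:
w(f, d) = 5 + d + f (w(f, d) = (d + f) + 5 = 5 + d + f)
((w(3, 5)*(-2))*1)/648 = (((5 + 5 + 3)*(-2))*1)/648 = ((13*(-2))*1)*(1/648) = -26*1*(1/648) = -26*1/648 = -13/324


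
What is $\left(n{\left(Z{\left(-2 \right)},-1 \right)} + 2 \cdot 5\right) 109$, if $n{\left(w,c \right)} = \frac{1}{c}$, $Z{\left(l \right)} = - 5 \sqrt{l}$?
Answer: $981$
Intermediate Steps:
$\left(n{\left(Z{\left(-2 \right)},-1 \right)} + 2 \cdot 5\right) 109 = \left(\frac{1}{-1} + 2 \cdot 5\right) 109 = \left(-1 + 10\right) 109 = 9 \cdot 109 = 981$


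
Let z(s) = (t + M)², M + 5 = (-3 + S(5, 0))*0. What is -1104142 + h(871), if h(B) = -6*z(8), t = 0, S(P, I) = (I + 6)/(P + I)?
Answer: -1104292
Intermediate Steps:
S(P, I) = (6 + I)/(I + P)
M = -5 (M = -5 + (-3 + (6 + 0)/(0 + 5))*0 = -5 + (-3 + 6/5)*0 = -5 - 9/5*0 = -5 + 0 = -5)
z(s) = 25 (z(s) = (0 - 5)² = (-5)² = 25)
h(B) = -150 (h(B) = -6*25 = -150)
-1104142 + h(871) = -1104142 - 150 = -1104292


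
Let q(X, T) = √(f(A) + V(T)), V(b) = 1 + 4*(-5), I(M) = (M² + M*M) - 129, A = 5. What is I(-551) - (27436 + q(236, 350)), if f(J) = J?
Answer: 579637 - I*√14 ≈ 5.7964e+5 - 3.7417*I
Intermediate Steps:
I(M) = -129 + 2*M² (I(M) = (M² + M²) - 129 = 2*M² - 129 = -129 + 2*M²)
V(b) = -19 (V(b) = 1 - 20 = -19)
q(X, T) = I*√14 (q(X, T) = √(5 - 19) = √(-14) = I*√14)
I(-551) - (27436 + q(236, 350)) = (-129 + 2*(-551)²) - (27436 + I*√14) = (-129 + 2*303601) + (-27436 - I*√14) = (-129 + 607202) + (-27436 - I*√14) = 607073 + (-27436 - I*√14) = 579637 - I*√14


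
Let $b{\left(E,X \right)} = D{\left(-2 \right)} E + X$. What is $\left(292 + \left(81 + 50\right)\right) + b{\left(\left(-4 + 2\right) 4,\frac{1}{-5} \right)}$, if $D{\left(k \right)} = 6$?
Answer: $\frac{1874}{5} \approx 374.8$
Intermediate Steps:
$b{\left(E,X \right)} = X + 6 E$ ($b{\left(E,X \right)} = 6 E + X = X + 6 E$)
$\left(292 + \left(81 + 50\right)\right) + b{\left(\left(-4 + 2\right) 4,\frac{1}{-5} \right)} = \left(292 + \left(81 + 50\right)\right) + \left(\frac{1}{-5} + 6 \left(-4 + 2\right) 4\right) = \left(292 + 131\right) + \left(- \frac{1}{5} + 6 \left(\left(-2\right) 4\right)\right) = 423 + \left(- \frac{1}{5} + 6 \left(-8\right)\right) = 423 - \frac{241}{5} = \frac{1874}{5}$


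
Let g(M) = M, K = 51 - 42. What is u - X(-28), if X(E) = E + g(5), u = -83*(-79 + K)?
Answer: 5833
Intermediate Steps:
K = 9
u = 5810 (u = -83*(-79 + 9) = -83*(-70) = 5810)
X(E) = 5 + E (X(E) = E + 5 = 5 + E)
u - X(-28) = 5810 - (5 - 28) = 5810 - 1*(-23) = 5810 + 23 = 5833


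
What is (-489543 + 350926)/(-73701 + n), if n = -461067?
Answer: 138617/534768 ≈ 0.25921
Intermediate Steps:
(-489543 + 350926)/(-73701 + n) = (-489543 + 350926)/(-73701 - 461067) = -138617/(-534768) = -138617*(-1/534768) = 138617/534768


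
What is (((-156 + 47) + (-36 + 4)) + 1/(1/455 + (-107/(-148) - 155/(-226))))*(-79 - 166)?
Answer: 369044631655/10736979 ≈ 34371.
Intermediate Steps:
(((-156 + 47) + (-36 + 4)) + 1/(1/455 + (-107/(-148) - 155/(-226))))*(-79 - 166) = ((-109 - 32) + 1/(1/455 + (-107*(-1/148) - 155*(-1/226))))*(-245) = (-141 + 1/(1/455 + (107/148 + 155/226)))*(-245) = (-141 + 1/(1/455 + 23561/16724))*(-245) = (-141 + 1/(10736979/7609420))*(-245) = (-141 + 7609420/10736979)*(-245) = -1506304619/10736979*(-245) = 369044631655/10736979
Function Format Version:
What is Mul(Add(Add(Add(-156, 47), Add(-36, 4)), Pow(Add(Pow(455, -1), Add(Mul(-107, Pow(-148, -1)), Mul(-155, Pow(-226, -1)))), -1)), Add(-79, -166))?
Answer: Rational(369044631655, 10736979) ≈ 34371.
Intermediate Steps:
Mul(Add(Add(Add(-156, 47), Add(-36, 4)), Pow(Add(Pow(455, -1), Add(Mul(-107, Pow(-148, -1)), Mul(-155, Pow(-226, -1)))), -1)), Add(-79, -166)) = Mul(Add(Add(-109, -32), Pow(Add(Rational(1, 455), Add(Mul(-107, Rational(-1, 148)), Mul(-155, Rational(-1, 226)))), -1)), -245) = Mul(Add(-141, Pow(Add(Rational(1, 455), Add(Rational(107, 148), Rational(155, 226))), -1)), -245) = Mul(Add(-141, Pow(Add(Rational(1, 455), Rational(23561, 16724)), -1)), -245) = Mul(Add(-141, Pow(Rational(10736979, 7609420), -1)), -245) = Mul(Add(-141, Rational(7609420, 10736979)), -245) = Mul(Rational(-1506304619, 10736979), -245) = Rational(369044631655, 10736979)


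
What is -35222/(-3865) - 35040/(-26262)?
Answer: 176738294/16917105 ≈ 10.447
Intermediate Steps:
-35222/(-3865) - 35040/(-26262) = -35222*(-1/3865) - 35040*(-1/26262) = 35222/3865 + 5840/4377 = 176738294/16917105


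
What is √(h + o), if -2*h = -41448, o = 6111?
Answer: √26835 ≈ 163.81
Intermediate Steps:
h = 20724 (h = -½*(-41448) = 20724)
√(h + o) = √(20724 + 6111) = √26835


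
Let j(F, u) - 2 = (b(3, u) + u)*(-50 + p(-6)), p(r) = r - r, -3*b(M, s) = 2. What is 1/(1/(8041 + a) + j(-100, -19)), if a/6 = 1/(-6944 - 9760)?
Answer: 67158429/66173447060 ≈ 0.0010149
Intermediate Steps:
a = -1/2784 (a = 6/(-6944 - 9760) = 6/(-16704) = 6*(-1/16704) = -1/2784 ≈ -0.00035920)
b(M, s) = -⅔ (b(M, s) = -⅓*2 = -⅔)
p(r) = 0
j(F, u) = 106/3 - 50*u (j(F, u) = 2 + (-⅔ + u)*(-50 + 0) = 2 + (-⅔ + u)*(-50) = 2 + (100/3 - 50*u) = 106/3 - 50*u)
1/(1/(8041 + a) + j(-100, -19)) = 1/(1/(8041 - 1/2784) + (106/3 - 50*(-19))) = 1/(1/(22386143/2784) + (106/3 + 950)) = 1/(2784/22386143 + 2956/3) = 1/(66173447060/67158429) = 67158429/66173447060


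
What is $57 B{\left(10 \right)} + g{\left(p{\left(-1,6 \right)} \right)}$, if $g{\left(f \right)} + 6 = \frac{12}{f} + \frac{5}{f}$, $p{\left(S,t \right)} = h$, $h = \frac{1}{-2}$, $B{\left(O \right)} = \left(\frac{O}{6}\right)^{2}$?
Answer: $\frac{355}{3} \approx 118.33$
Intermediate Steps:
$B{\left(O \right)} = \frac{O^{2}}{36}$ ($B{\left(O \right)} = \left(O \frac{1}{6}\right)^{2} = \left(\frac{O}{6}\right)^{2} = \frac{O^{2}}{36}$)
$h = - \frac{1}{2} \approx -0.5$
$p{\left(S,t \right)} = - \frac{1}{2}$
$g{\left(f \right)} = -6 + \frac{17}{f}$ ($g{\left(f \right)} = -6 + \left(\frac{12}{f} + \frac{5}{f}\right) = -6 + \frac{17}{f}$)
$57 B{\left(10 \right)} + g{\left(p{\left(-1,6 \right)} \right)} = 57 \frac{10^{2}}{36} + \left(-6 + \frac{17}{- \frac{1}{2}}\right) = 57 \cdot \frac{1}{36} \cdot 100 + \left(-6 + 17 \left(-2\right)\right) = 57 \cdot \frac{25}{9} - 40 = \frac{475}{3} - 40 = \frac{355}{3}$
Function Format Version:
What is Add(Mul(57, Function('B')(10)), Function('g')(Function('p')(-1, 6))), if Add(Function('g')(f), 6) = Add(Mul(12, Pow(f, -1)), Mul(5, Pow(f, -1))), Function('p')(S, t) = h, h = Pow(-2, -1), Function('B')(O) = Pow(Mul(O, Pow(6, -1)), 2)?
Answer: Rational(355, 3) ≈ 118.33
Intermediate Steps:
Function('B')(O) = Mul(Rational(1, 36), Pow(O, 2)) (Function('B')(O) = Pow(Mul(O, Rational(1, 6)), 2) = Pow(Mul(Rational(1, 6), O), 2) = Mul(Rational(1, 36), Pow(O, 2)))
h = Rational(-1, 2) ≈ -0.50000
Function('p')(S, t) = Rational(-1, 2)
Function('g')(f) = Add(-6, Mul(17, Pow(f, -1))) (Function('g')(f) = Add(-6, Add(Mul(12, Pow(f, -1)), Mul(5, Pow(f, -1)))) = Add(-6, Mul(17, Pow(f, -1))))
Add(Mul(57, Function('B')(10)), Function('g')(Function('p')(-1, 6))) = Add(Mul(57, Mul(Rational(1, 36), Pow(10, 2))), Add(-6, Mul(17, Pow(Rational(-1, 2), -1)))) = Add(Mul(57, Mul(Rational(1, 36), 100)), Add(-6, Mul(17, -2))) = Add(Mul(57, Rational(25, 9)), Add(-6, -34)) = Add(Rational(475, 3), -40) = Rational(355, 3)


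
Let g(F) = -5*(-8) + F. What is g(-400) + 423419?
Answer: 423059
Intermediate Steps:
g(F) = 40 + F
g(-400) + 423419 = (40 - 400) + 423419 = -360 + 423419 = 423059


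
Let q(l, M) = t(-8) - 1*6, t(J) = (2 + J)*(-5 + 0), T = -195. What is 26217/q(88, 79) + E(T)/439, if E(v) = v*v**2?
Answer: -55482579/3512 ≈ -15798.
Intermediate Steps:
E(v) = v**3
t(J) = -10 - 5*J (t(J) = (2 + J)*(-5) = -10 - 5*J)
q(l, M) = 24 (q(l, M) = (-10 - 5*(-8)) - 1*6 = (-10 + 40) - 6 = 30 - 6 = 24)
26217/q(88, 79) + E(T)/439 = 26217/24 + (-195)**3/439 = 26217*(1/24) - 7414875*1/439 = 8739/8 - 7414875/439 = -55482579/3512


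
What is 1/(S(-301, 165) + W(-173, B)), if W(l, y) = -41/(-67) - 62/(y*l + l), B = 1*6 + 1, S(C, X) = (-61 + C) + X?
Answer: -46364/9103259 ≈ -0.0050931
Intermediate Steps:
S(C, X) = -61 + C + X
B = 7 (B = 6 + 1 = 7)
W(l, y) = 41/67 - 62/(l + l*y) (W(l, y) = -41*(-1/67) - 62/(l*y + l) = 41/67 - 62/(l + l*y))
1/(S(-301, 165) + W(-173, B)) = 1/((-61 - 301 + 165) + (1/67)*(-4154 + 41*(-173) + 41*(-173)*7)/(-173*(1 + 7))) = 1/(-197 + (1/67)*(-1/173)*(-4154 - 7093 - 49651)/8) = 1/(-197 + (1/67)*(-1/173)*(⅛)*(-60898)) = 1/(-197 + 30449/46364) = 1/(-9103259/46364) = -46364/9103259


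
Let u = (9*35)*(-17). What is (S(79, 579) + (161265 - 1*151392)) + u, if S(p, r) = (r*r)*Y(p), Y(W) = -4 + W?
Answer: 25147593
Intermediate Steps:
S(p, r) = r²*(-4 + p) (S(p, r) = (r*r)*(-4 + p) = r²*(-4 + p))
u = -5355 (u = 315*(-17) = -5355)
(S(79, 579) + (161265 - 1*151392)) + u = (579²*(-4 + 79) + (161265 - 1*151392)) - 5355 = (335241*75 + (161265 - 151392)) - 5355 = (25143075 + 9873) - 5355 = 25152948 - 5355 = 25147593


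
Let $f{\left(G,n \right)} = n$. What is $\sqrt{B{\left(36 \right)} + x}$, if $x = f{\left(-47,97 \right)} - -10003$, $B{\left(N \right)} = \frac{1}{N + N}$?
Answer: $\frac{\sqrt{1454402}}{12} \approx 100.5$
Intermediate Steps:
$B{\left(N \right)} = \frac{1}{2 N}$
$x = 10100$ ($x = 97 - -10003 = 97 + 10003 = 10100$)
$\sqrt{B{\left(36 \right)} + x} = \sqrt{\frac{1}{2 \cdot 36} + 10100} = \sqrt{\frac{1}{2} \cdot \frac{1}{36} + 10100} = \sqrt{\frac{1}{72} + 10100} = \sqrt{\frac{727201}{72}} = \frac{\sqrt{1454402}}{12}$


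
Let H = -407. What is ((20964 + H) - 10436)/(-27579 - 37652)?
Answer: -10121/65231 ≈ -0.15516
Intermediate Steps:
((20964 + H) - 10436)/(-27579 - 37652) = ((20964 - 407) - 10436)/(-27579 - 37652) = (20557 - 10436)/(-65231) = 10121*(-1/65231) = -10121/65231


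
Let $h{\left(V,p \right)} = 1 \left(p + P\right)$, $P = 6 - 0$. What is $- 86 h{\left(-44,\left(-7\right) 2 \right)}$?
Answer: $688$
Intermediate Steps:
$P = 6$ ($P = 6 + 0 = 6$)
$h{\left(V,p \right)} = 6 + p$ ($h{\left(V,p \right)} = 1 \left(p + 6\right) = 1 \left(6 + p\right) = 6 + p$)
$- 86 h{\left(-44,\left(-7\right) 2 \right)} = - 86 \left(6 - 14\right) = \left(-86\right) \left(-8\right) = 688$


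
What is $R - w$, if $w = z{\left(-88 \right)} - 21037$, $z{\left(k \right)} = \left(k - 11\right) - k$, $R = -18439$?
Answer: $2609$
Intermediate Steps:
$z{\left(k \right)} = -11$ ($z{\left(k \right)} = \left(k - 11\right) - k = \left(-11 + k\right) - k = -11$)
$w = -21048$ ($w = -11 - 21037 = -21048$)
$R - w = -18439 - -21048 = -18439 + 21048 = 2609$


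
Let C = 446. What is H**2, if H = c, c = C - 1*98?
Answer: 121104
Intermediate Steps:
c = 348 (c = 446 - 1*98 = 446 - 98 = 348)
H = 348
H**2 = 348**2 = 121104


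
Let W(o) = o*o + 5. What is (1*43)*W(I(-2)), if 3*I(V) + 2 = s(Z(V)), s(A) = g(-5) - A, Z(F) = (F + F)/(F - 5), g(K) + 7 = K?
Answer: 60243/49 ≈ 1229.4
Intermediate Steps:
g(K) = -7 + K
Z(F) = 2*F/(-5 + F) (Z(F) = (2*F)/(-5 + F) = 2*F/(-5 + F))
s(A) = -12 - A (s(A) = (-7 - 5) - A = -12 - A)
I(V) = -14/3 - 2*V/(3*(-5 + V)) (I(V) = -⅔ + (-12 - 2*V/(-5 + V))/3 = -⅔ + (-4 - 2*V/(3*(-5 + V))) = -14/3 - 2*V/(3*(-5 + V)))
W(o) = 5 + o² (W(o) = o² + 5 = 5 + o²)
(1*43)*W(I(-2)) = (1*43)*(5 + (2*(35 - 8*(-2))/(3*(-5 - 2)))²) = 43*(5 + ((⅔)*(35 + 16)/(-7))²) = 43*(5 + ((⅔)*(-⅐)*51)²) = 43*(5 + (-34/7)²) = 43*(5 + 1156/49) = 43*(1401/49) = 60243/49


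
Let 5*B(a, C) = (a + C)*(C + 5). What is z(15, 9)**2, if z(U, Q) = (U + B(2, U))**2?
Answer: 47458321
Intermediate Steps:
B(a, C) = (5 + C)*(C + a)/5 (B(a, C) = ((a + C)*(C + 5))/5 = ((C + a)*(5 + C))/5 = ((5 + C)*(C + a))/5 = (5 + C)*(C + a)/5)
z(U, Q) = (2 + U**2/5 + 12*U/5)**2 (z(U, Q) = (U + (U + 2 + U**2/5 + (1/5)*U*2))**2 = (U + (U + 2 + U**2/5 + 2*U/5))**2 = (U + (2 + U**2/5 + 7*U/5))**2 = (2 + U**2/5 + 12*U/5)**2)
z(15, 9)**2 = ((10 + 15**2 + 12*15)**2/25)**2 = ((10 + 225 + 180)**2/25)**2 = ((1/25)*415**2)**2 = ((1/25)*172225)**2 = 6889**2 = 47458321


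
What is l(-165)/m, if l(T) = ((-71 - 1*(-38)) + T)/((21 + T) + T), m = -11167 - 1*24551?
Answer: -11/613159 ≈ -1.7940e-5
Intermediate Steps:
m = -35718 (m = -11167 - 24551 = -35718)
l(T) = (-33 + T)/(21 + 2*T) (l(T) = ((-71 + 38) + T)/(21 + 2*T) = (-33 + T)/(21 + 2*T))
l(-165)/m = ((-33 - 165)/(21 + 2*(-165)))/(-35718) = (-198/(21 - 330))*(-1/35718) = (-198/(-309))*(-1/35718) = -1/309*(-198)*(-1/35718) = (66/103)*(-1/35718) = -11/613159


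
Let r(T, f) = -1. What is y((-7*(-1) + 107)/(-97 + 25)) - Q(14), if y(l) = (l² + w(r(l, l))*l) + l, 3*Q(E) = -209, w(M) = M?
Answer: 10393/144 ≈ 72.174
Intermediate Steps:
Q(E) = -209/3 (Q(E) = (⅓)*(-209) = -209/3)
y(l) = l² (y(l) = (l² - l) + l = l²)
y((-7*(-1) + 107)/(-97 + 25)) - Q(14) = ((-7*(-1) + 107)/(-97 + 25))² - 1*(-209/3) = ((7 + 107)/(-72))² + 209/3 = (114*(-1/72))² + 209/3 = (-19/12)² + 209/3 = 361/144 + 209/3 = 10393/144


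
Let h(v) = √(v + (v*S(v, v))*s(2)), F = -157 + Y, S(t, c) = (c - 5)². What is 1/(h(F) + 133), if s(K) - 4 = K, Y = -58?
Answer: 133/62453904 - I*√62436215/62453904 ≈ 2.1296e-6 - 0.00012652*I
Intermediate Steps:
S(t, c) = (-5 + c)²
s(K) = 4 + K
F = -215 (F = -157 - 58 = -215)
h(v) = √(v + 6*v*(-5 + v)²) (h(v) = √(v + (v*(-5 + v)²)*(4 + 2)) = √(v + (v*(-5 + v)²)*6) = √(v + 6*v*(-5 + v)²))
1/(h(F) + 133) = 1/(√(-215*(1 + 6*(-5 - 215)²)) + 133) = 1/(√(-215*(1 + 6*(-220)²)) + 133) = 1/(√(-215*(1 + 6*48400)) + 133) = 1/(√(-215*(1 + 290400)) + 133) = 1/(√(-215*290401) + 133) = 1/(√(-62436215) + 133) = 1/(I*√62436215 + 133) = 1/(133 + I*√62436215)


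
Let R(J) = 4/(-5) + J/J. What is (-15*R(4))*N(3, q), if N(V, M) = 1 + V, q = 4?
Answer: -12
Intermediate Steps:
R(J) = ⅕ (R(J) = 4*(-⅕) + 1 = -⅘ + 1 = ⅕)
(-15*R(4))*N(3, q) = (-15*⅕)*(1 + 3) = -3*4 = -12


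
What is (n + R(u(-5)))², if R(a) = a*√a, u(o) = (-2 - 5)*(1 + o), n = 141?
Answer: 41833 + 15792*√7 ≈ 83615.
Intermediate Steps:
u(o) = -7 - 7*o (u(o) = -7*(1 + o) = -7 - 7*o)
R(a) = a^(3/2)
(n + R(u(-5)))² = (141 + (-7 - 7*(-5))^(3/2))² = (141 + (-7 + 35)^(3/2))² = (141 + 28^(3/2))² = (141 + 56*√7)²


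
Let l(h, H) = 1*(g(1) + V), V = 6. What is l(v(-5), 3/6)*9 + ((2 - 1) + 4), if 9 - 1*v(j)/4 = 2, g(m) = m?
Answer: 68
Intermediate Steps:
v(j) = 28 (v(j) = 36 - 4*2 = 36 - 8 = 28)
l(h, H) = 7 (l(h, H) = 1*(1 + 6) = 1*7 = 7)
l(v(-5), 3/6)*9 + ((2 - 1) + 4) = 7*9 + ((2 - 1) + 4) = 63 + (1 + 4) = 63 + 5 = 68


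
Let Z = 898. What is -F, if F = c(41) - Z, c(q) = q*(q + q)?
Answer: -2464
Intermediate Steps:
c(q) = 2*q² (c(q) = q*(2*q) = 2*q²)
F = 2464 (F = 2*41² - 1*898 = 2*1681 - 898 = 3362 - 898 = 2464)
-F = -1*2464 = -2464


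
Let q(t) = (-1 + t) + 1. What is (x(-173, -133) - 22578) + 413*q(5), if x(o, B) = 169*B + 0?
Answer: -42990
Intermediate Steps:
q(t) = t
x(o, B) = 169*B
(x(-173, -133) - 22578) + 413*q(5) = (169*(-133) - 22578) + 413*5 = (-22477 - 22578) + 2065 = -45055 + 2065 = -42990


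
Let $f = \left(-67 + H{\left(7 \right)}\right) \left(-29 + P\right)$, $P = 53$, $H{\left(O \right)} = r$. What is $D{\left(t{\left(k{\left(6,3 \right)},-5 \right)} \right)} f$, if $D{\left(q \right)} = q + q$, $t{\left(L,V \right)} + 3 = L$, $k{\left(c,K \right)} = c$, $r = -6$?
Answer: $-10512$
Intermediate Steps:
$H{\left(O \right)} = -6$
$t{\left(L,V \right)} = -3 + L$
$D{\left(q \right)} = 2 q$
$f = -1752$ ($f = \left(-67 - 6\right) \left(-29 + 53\right) = \left(-73\right) 24 = -1752$)
$D{\left(t{\left(k{\left(6,3 \right)},-5 \right)} \right)} f = 2 \left(-3 + 6\right) \left(-1752\right) = 2 \cdot 3 \left(-1752\right) = 6 \left(-1752\right) = -10512$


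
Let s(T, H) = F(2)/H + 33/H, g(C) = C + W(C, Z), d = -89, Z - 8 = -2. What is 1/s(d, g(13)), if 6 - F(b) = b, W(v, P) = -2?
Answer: 11/37 ≈ 0.29730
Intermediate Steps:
Z = 6 (Z = 8 - 2 = 6)
F(b) = 6 - b
g(C) = -2 + C (g(C) = C - 2 = -2 + C)
s(T, H) = 37/H (s(T, H) = (6 - 1*2)/H + 33/H = (6 - 2)/H + 33/H = 4/H + 33/H = 37/H)
1/s(d, g(13)) = 1/(37/(-2 + 13)) = 1/(37/11) = 11/37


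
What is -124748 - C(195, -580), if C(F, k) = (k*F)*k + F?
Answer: -65722943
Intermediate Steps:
C(F, k) = F + F*k**2 (C(F, k) = (F*k)*k + F = F*k**2 + F = F + F*k**2)
-124748 - C(195, -580) = -124748 - 195*(1 + (-580)**2) = -124748 - 195*(1 + 336400) = -124748 - 195*336401 = -124748 - 1*65598195 = -124748 - 65598195 = -65722943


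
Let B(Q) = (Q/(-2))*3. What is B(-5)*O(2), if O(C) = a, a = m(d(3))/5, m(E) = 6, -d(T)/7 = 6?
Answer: 9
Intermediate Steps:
d(T) = -42 (d(T) = -7*6 = -42)
a = 6/5 ≈ 1.2000
O(C) = 6/5
B(Q) = -3*Q/2 (B(Q) = (Q*(-1/2))*3 = -Q/2*3 = -3*Q/2)
B(-5)*O(2) = -3/2*(-5)*(6/5) = (15/2)*(6/5) = 9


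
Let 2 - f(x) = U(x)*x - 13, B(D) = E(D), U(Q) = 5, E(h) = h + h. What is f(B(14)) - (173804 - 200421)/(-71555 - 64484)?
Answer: -17031492/136039 ≈ -125.20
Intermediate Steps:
E(h) = 2*h
B(D) = 2*D
f(x) = 15 - 5*x (f(x) = 2 - (5*x - 13) = 2 - (-13 + 5*x) = 2 + (13 - 5*x) = 15 - 5*x)
f(B(14)) - (173804 - 200421)/(-71555 - 64484) = (15 - 10*14) - (173804 - 200421)/(-71555 - 64484) = (15 - 5*28) - (-26617)/(-136039) = (15 - 140) - (-26617)*(-1)/136039 = -125 - 1*26617/136039 = -125 - 26617/136039 = -17031492/136039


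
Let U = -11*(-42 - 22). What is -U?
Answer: -704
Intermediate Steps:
U = 704 (U = -11*(-64) = 704)
-U = -1*704 = -704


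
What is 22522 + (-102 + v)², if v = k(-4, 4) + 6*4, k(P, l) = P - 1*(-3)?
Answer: 28763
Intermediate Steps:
k(P, l) = 3 + P (k(P, l) = P + 3 = 3 + P)
v = 23 (v = (3 - 4) + 6*4 = -1 + 24 = 23)
22522 + (-102 + v)² = 22522 + (-102 + 23)² = 22522 + (-79)² = 22522 + 6241 = 28763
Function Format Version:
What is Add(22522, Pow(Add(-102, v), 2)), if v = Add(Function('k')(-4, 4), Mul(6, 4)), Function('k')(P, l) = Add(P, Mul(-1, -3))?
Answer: 28763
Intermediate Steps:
Function('k')(P, l) = Add(3, P) (Function('k')(P, l) = Add(P, 3) = Add(3, P))
v = 23 (v = Add(Add(3, -4), Mul(6, 4)) = Add(-1, 24) = 23)
Add(22522, Pow(Add(-102, v), 2)) = Add(22522, Pow(Add(-102, 23), 2)) = Add(22522, Pow(-79, 2)) = Add(22522, 6241) = 28763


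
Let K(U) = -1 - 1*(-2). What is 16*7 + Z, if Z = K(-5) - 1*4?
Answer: 109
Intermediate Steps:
K(U) = 1 (K(U) = -1 + 2 = 1)
Z = -3 (Z = 1 - 1*4 = 1 - 4 = -3)
16*7 + Z = 16*7 - 3 = 112 - 3 = 109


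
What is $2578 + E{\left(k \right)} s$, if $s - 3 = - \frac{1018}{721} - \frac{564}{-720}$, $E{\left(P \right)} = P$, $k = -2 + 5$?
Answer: $\frac{37277347}{14420} \approx 2585.1$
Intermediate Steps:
$k = 3$
$s = \frac{102587}{43260}$ ($s = 3 - \left(- \frac{47}{60} + \frac{1018}{721}\right) = 3 - \frac{27193}{43260} = \frac{102587}{43260} \approx 2.3714$)
$2578 + E{\left(k \right)} s = 2578 + 3 \cdot \frac{102587}{43260} = 2578 + \frac{102587}{14420} = \frac{37277347}{14420}$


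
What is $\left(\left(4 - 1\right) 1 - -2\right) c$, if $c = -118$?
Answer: $-590$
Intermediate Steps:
$\left(\left(4 - 1\right) 1 - -2\right) c = \left(\left(4 - 1\right) 1 - -2\right) \left(-118\right) = \left(3 \cdot 1 + 2\right) \left(-118\right) = \left(3 + 2\right) \left(-118\right) = 5 \left(-118\right) = -590$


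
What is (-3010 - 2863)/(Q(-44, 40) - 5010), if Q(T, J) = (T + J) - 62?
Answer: 5873/5076 ≈ 1.1570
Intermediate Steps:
Q(T, J) = -62 + J + T (Q(T, J) = (J + T) - 62 = -62 + J + T)
(-3010 - 2863)/(Q(-44, 40) - 5010) = (-3010 - 2863)/((-62 + 40 - 44) - 5010) = -5873/(-66 - 5010) = -5873/(-5076) = -5873*(-1/5076) = 5873/5076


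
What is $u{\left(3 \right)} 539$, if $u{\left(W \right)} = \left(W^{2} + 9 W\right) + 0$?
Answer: $19404$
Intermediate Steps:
$u{\left(W \right)} = W^{2} + 9 W$
$u{\left(3 \right)} 539 = 3 \left(9 + 3\right) 539 = 3 \cdot 12 \cdot 539 = 36 \cdot 539 = 19404$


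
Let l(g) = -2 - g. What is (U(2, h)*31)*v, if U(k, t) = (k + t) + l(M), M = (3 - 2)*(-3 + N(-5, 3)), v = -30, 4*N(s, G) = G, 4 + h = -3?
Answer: 8835/2 ≈ 4417.5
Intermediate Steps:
h = -7 (h = -4 - 3 = -7)
N(s, G) = G/4
M = -9/4 (M = (3 - 2)*(-3 + (¼)*3) = 1*(-3 + ¾) = 1*(-9/4) = -9/4 ≈ -2.2500)
U(k, t) = ¼ + k + t (U(k, t) = (k + t) + (-2 - 1*(-9/4)) = (k + t) + (-2 + 9/4) = (k + t) + ¼ = ¼ + k + t)
(U(2, h)*31)*v = ((¼ + 2 - 7)*31)*(-30) = -19/4*31*(-30) = -589/4*(-30) = 8835/2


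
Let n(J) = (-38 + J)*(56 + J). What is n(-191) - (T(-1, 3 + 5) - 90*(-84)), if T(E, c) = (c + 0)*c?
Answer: 23291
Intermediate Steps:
T(E, c) = c² (T(E, c) = c*c = c²)
n(-191) - (T(-1, 3 + 5) - 90*(-84)) = (-2128 + (-191)² + 18*(-191)) - ((3 + 5)² - 90*(-84)) = (-2128 + 36481 - 3438) - (8² + 7560) = 30915 - (64 + 7560) = 30915 - 1*7624 = 30915 - 7624 = 23291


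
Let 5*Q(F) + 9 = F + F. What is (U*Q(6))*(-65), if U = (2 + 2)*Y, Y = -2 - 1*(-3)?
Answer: -156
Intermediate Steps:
Y = 1 (Y = -2 + 3 = 1)
Q(F) = -9/5 + 2*F/5 (Q(F) = -9/5 + (F + F)/5 = -9/5 + (2*F)/5 = -9/5 + 2*F/5)
U = 4 (U = (2 + 2)*1 = 4*1 = 4)
(U*Q(6))*(-65) = (4*(-9/5 + (⅖)*6))*(-65) = (4*(-9/5 + 12/5))*(-65) = (4*(⅗))*(-65) = (12/5)*(-65) = -156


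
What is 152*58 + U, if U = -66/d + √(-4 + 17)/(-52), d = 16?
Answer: 70495/8 - √13/52 ≈ 8811.8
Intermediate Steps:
U = -33/8 - √13/52 (U = -66/16 + √(-4 + 17)/(-52) = -66*1/16 + √13*(-1/52) = -33/8 - √13/52 ≈ -4.1943)
152*58 + U = 152*58 + (-33/8 - √13/52) = 8816 + (-33/8 - √13/52) = 70495/8 - √13/52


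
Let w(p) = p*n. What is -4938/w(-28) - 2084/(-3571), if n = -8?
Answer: -8583391/399952 ≈ -21.461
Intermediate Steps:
w(p) = -8*p (w(p) = p*(-8) = -8*p)
-4938/w(-28) - 2084/(-3571) = -4938/((-8*(-28))) - 2084/(-3571) = -4938/224 - 2084*(-1/3571) = -4938*1/224 + 2084/3571 = -2469/112 + 2084/3571 = -8583391/399952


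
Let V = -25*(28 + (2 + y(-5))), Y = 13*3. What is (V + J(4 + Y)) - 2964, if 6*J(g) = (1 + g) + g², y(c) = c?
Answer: -6547/2 ≈ -3273.5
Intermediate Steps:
Y = 39
J(g) = ⅙ + g/6 + g²/6 (J(g) = ((1 + g) + g²)/6 = (1 + g + g²)/6 = ⅙ + g/6 + g²/6)
V = -625 (V = -25*(28 + (2 - 5)) = -25*(28 - 3) = -25*25 = -625)
(V + J(4 + Y)) - 2964 = (-625 + (⅙ + (4 + 39)/6 + (4 + 39)²/6)) - 2964 = (-625 + (⅙ + (⅙)*43 + (⅙)*43²)) - 2964 = (-625 + (⅙ + 43/6 + (⅙)*1849)) - 2964 = (-625 + (⅙ + 43/6 + 1849/6)) - 2964 = (-625 + 631/2) - 2964 = -619/2 - 2964 = -6547/2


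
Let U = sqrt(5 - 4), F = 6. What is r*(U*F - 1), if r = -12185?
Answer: -60925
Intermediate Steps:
U = 1 (U = sqrt(1) = 1)
r*(U*F - 1) = -12185*(1*6 - 1) = -12185*(6 - 1) = -12185*5 = -60925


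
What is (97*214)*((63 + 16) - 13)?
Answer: 1370028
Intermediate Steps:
(97*214)*((63 + 16) - 13) = 20758*(79 - 13) = 20758*66 = 1370028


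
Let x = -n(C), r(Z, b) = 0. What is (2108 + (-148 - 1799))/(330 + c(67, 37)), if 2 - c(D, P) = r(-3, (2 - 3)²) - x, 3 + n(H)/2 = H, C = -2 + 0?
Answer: 161/342 ≈ 0.47076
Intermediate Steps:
C = -2
n(H) = -6 + 2*H
x = 10 (x = -(-6 + 2*(-2)) = -(-6 - 4) = -1*(-10) = 10)
c(D, P) = 12 (c(D, P) = 2 - (0 - 1*10) = 2 - (0 - 10) = 2 - 1*(-10) = 2 + 10 = 12)
(2108 + (-148 - 1799))/(330 + c(67, 37)) = (2108 + (-148 - 1799))/(330 + 12) = (2108 - 1947)/342 = 161*(1/342) = 161/342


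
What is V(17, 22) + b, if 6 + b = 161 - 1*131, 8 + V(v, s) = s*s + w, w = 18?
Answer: 518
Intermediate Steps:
V(v, s) = 10 + s² (V(v, s) = -8 + (s*s + 18) = -8 + (s² + 18) = -8 + (18 + s²) = 10 + s²)
b = 24 (b = -6 + (161 - 1*131) = -6 + (161 - 131) = -6 + 30 = 24)
V(17, 22) + b = (10 + 22²) + 24 = (10 + 484) + 24 = 494 + 24 = 518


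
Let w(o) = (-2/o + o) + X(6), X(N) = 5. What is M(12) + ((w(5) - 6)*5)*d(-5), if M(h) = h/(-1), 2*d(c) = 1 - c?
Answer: 42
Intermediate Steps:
d(c) = 1/2 - c/2 (d(c) = (1 - c)/2 = 1/2 - c/2)
w(o) = 5 + o - 2/o (w(o) = (-2/o + o) + 5 = (o - 2/o) + 5 = 5 + o - 2/o)
M(h) = -h (M(h) = h*(-1) = -h)
M(12) + ((w(5) - 6)*5)*d(-5) = -1*12 + (((5 + 5 - 2/5) - 6)*5)*(1/2 - 1/2*(-5)) = -12 + (((5 + 5 - 2*1/5) - 6)*5)*(1/2 + 5/2) = -12 + (((5 + 5 - 2/5) - 6)*5)*3 = -12 + ((48/5 - 6)*5)*3 = -12 + ((18/5)*5)*3 = -12 + 18*3 = -12 + 54 = 42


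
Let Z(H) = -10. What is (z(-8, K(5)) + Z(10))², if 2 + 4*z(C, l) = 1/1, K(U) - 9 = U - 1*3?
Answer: 1681/16 ≈ 105.06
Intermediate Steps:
K(U) = 6 + U (K(U) = 9 + (U - 1*3) = 9 + (U - 3) = 9 + (-3 + U) = 6 + U)
z(C, l) = -¼ (z(C, l) = -½ + (¼)/1 = -½ + (¼)*1 = -½ + ¼ = -¼)
(z(-8, K(5)) + Z(10))² = (-¼ - 10)² = (-41/4)² = 1681/16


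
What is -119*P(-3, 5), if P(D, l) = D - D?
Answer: 0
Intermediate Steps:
P(D, l) = 0
-119*P(-3, 5) = -119*0 = 0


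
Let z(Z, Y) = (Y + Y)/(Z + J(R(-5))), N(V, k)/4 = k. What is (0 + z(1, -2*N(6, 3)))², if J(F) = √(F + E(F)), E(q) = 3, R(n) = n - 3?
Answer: 2304/(1 + I*√5)² ≈ -256.0 - 286.22*I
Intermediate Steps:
N(V, k) = 4*k
R(n) = -3 + n
J(F) = √(3 + F) (J(F) = √(F + 3) = √(3 + F))
z(Z, Y) = 2*Y/(Z + I*√5) (z(Z, Y) = (Y + Y)/(Z + √(3 + (-3 - 5))) = (2*Y)/(Z + √(3 - 8)) = (2*Y)/(Z + √(-5)) = (2*Y)/(Z + I*√5) = 2*Y/(Z + I*√5))
(0 + z(1, -2*N(6, 3)))² = (0 + 2*(-8*3)/(1 + I*√5))² = (0 + 2*(-2*12)/(1 + I*√5))² = (0 + 2*(-24)/(1 + I*√5))² = (0 - 48/(1 + I*√5))² = (-48/(1 + I*√5))² = 2304/(1 + I*√5)²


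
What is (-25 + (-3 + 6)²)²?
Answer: 256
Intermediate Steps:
(-25 + (-3 + 6)²)² = (-25 + 3²)² = (-25 + 9)² = (-16)² = 256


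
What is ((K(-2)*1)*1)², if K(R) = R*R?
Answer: 16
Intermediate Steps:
K(R) = R²
((K(-2)*1)*1)² = (((-2)²*1)*1)² = ((4*1)*1)² = (4*1)² = 4² = 16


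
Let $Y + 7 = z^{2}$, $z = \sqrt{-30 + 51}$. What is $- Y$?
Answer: $-14$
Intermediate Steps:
$z = \sqrt{21} \approx 4.5826$
$Y = 14$ ($Y = -7 + \left(\sqrt{21}\right)^{2} = -7 + 21 = 14$)
$- Y = \left(-1\right) 14 = -14$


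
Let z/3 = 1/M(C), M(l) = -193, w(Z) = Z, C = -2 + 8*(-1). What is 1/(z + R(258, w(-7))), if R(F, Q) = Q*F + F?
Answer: -193/298767 ≈ -0.00064599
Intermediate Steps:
C = -10 (C = -2 - 8 = -10)
z = -3/193 (z = 3/(-193) = 3*(-1/193) = -3/193 ≈ -0.015544)
R(F, Q) = F + F*Q (R(F, Q) = F*Q + F = F + F*Q)
1/(z + R(258, w(-7))) = 1/(-3/193 + 258*(1 - 7)) = 1/(-3/193 + 258*(-6)) = 1/(-3/193 - 1548) = 1/(-298767/193) = -193/298767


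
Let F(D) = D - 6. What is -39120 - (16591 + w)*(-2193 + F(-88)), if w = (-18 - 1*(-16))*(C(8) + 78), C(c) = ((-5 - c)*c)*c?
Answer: 41353293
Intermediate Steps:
F(D) = -6 + D
C(c) = c**2*(-5 - c) (C(c) = (c*(-5 - c))*c = c**2*(-5 - c))
w = 1508 (w = (-18 - 1*(-16))*(8**2*(-5 - 1*8) + 78) = (-18 + 16)*(64*(-5 - 8) + 78) = -2*(64*(-13) + 78) = -2*(-832 + 78) = -2*(-754) = 1508)
-39120 - (16591 + w)*(-2193 + F(-88)) = -39120 - (16591 + 1508)*(-2193 + (-6 - 88)) = -39120 - 18099*(-2193 - 94) = -39120 - 18099*(-2287) = -39120 - 1*(-41392413) = -39120 + 41392413 = 41353293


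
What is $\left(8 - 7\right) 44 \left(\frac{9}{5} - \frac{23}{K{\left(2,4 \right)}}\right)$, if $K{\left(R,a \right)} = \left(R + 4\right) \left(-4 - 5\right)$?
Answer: $\frac{13222}{135} \approx 97.941$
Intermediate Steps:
$K{\left(R,a \right)} = -36 - 9 R$ ($K{\left(R,a \right)} = \left(4 + R\right) \left(-9\right) = -36 - 9 R$)
$\left(8 - 7\right) 44 \left(\frac{9}{5} - \frac{23}{K{\left(2,4 \right)}}\right) = \left(8 - 7\right) 44 \left(\frac{9}{5} - \frac{23}{-36 - 18}\right) = 1 \cdot 44 \left(9 \cdot \frac{1}{5} - \frac{23}{-36 - 18}\right) = 44 \left(\frac{9}{5} - \frac{23}{-54}\right) = 44 \left(\frac{9}{5} - - \frac{23}{54}\right) = 44 \left(\frac{9}{5} + \frac{23}{54}\right) = 44 \cdot \frac{601}{270} = \frac{13222}{135}$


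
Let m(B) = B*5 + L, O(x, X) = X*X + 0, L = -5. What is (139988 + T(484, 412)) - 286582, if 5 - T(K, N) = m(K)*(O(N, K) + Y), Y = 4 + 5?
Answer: -565896564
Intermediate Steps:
O(x, X) = X² (O(x, X) = X² + 0 = X²)
m(B) = -5 + 5*B (m(B) = B*5 - 5 = 5*B - 5 = -5 + 5*B)
Y = 9
T(K, N) = 5 - (-5 + 5*K)*(9 + K²) (T(K, N) = 5 - (-5 + 5*K)*(K² + 9) = 5 - (-5 + 5*K)*(9 + K²))
(139988 + T(484, 412)) - 286582 = (139988 + (50 - 45*484 + 5*484²*(1 - 1*484))) - 286582 = (139988 + (50 - 21780 + 5*234256*(1 - 484))) - 286582 = (139988 + (50 - 21780 + 5*234256*(-483))) - 286582 = (139988 + (50 - 21780 - 565728240)) - 286582 = (139988 - 565749970) - 286582 = -565609982 - 286582 = -565896564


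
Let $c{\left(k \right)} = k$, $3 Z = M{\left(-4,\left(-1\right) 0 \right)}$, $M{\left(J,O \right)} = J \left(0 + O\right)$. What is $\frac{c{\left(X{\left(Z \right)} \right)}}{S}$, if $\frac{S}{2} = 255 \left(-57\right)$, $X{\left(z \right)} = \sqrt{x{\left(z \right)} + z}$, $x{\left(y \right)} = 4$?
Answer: $- \frac{1}{14535} \approx -6.8799 \cdot 10^{-5}$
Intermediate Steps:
$M{\left(J,O \right)} = J O$
$Z = 0$ ($Z = \frac{\left(-4\right) \left(\left(-1\right) 0\right)}{3} = \frac{\left(-4\right) 0}{3} = \frac{1}{3} \cdot 0 = 0$)
$X{\left(z \right)} = \sqrt{4 + z}$
$S = -29070$ ($S = 2 \cdot 255 \left(-57\right) = 2 \left(-14535\right) = -29070$)
$\frac{c{\left(X{\left(Z \right)} \right)}}{S} = \frac{\sqrt{4 + 0}}{-29070} = \sqrt{4} \left(- \frac{1}{29070}\right) = 2 \left(- \frac{1}{29070}\right) = - \frac{1}{14535}$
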